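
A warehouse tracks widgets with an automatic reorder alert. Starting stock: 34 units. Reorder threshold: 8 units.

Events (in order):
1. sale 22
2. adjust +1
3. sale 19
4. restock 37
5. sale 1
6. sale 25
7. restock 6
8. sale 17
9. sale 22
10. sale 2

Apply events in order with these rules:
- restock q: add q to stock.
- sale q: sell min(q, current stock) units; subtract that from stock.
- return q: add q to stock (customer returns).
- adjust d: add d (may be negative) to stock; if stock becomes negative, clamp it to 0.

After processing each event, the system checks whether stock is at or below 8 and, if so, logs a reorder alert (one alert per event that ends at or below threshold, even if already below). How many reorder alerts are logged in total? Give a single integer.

Processing events:
Start: stock = 34
  Event 1 (sale 22): sell min(22,34)=22. stock: 34 - 22 = 12. total_sold = 22
  Event 2 (adjust +1): 12 + 1 = 13
  Event 3 (sale 19): sell min(19,13)=13. stock: 13 - 13 = 0. total_sold = 35
  Event 4 (restock 37): 0 + 37 = 37
  Event 5 (sale 1): sell min(1,37)=1. stock: 37 - 1 = 36. total_sold = 36
  Event 6 (sale 25): sell min(25,36)=25. stock: 36 - 25 = 11. total_sold = 61
  Event 7 (restock 6): 11 + 6 = 17
  Event 8 (sale 17): sell min(17,17)=17. stock: 17 - 17 = 0. total_sold = 78
  Event 9 (sale 22): sell min(22,0)=0. stock: 0 - 0 = 0. total_sold = 78
  Event 10 (sale 2): sell min(2,0)=0. stock: 0 - 0 = 0. total_sold = 78
Final: stock = 0, total_sold = 78

Checking against threshold 8:
  After event 1: stock=12 > 8
  After event 2: stock=13 > 8
  After event 3: stock=0 <= 8 -> ALERT
  After event 4: stock=37 > 8
  After event 5: stock=36 > 8
  After event 6: stock=11 > 8
  After event 7: stock=17 > 8
  After event 8: stock=0 <= 8 -> ALERT
  After event 9: stock=0 <= 8 -> ALERT
  After event 10: stock=0 <= 8 -> ALERT
Alert events: [3, 8, 9, 10]. Count = 4

Answer: 4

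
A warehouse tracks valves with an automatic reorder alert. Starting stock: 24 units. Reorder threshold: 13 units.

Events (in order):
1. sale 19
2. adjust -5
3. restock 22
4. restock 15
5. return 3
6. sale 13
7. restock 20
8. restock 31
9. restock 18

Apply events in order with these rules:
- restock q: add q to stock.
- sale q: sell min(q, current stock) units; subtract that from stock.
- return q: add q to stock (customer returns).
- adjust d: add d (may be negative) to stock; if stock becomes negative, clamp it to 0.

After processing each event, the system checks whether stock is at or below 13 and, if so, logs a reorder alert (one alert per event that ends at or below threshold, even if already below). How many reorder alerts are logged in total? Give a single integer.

Answer: 2

Derivation:
Processing events:
Start: stock = 24
  Event 1 (sale 19): sell min(19,24)=19. stock: 24 - 19 = 5. total_sold = 19
  Event 2 (adjust -5): 5 + -5 = 0
  Event 3 (restock 22): 0 + 22 = 22
  Event 4 (restock 15): 22 + 15 = 37
  Event 5 (return 3): 37 + 3 = 40
  Event 6 (sale 13): sell min(13,40)=13. stock: 40 - 13 = 27. total_sold = 32
  Event 7 (restock 20): 27 + 20 = 47
  Event 8 (restock 31): 47 + 31 = 78
  Event 9 (restock 18): 78 + 18 = 96
Final: stock = 96, total_sold = 32

Checking against threshold 13:
  After event 1: stock=5 <= 13 -> ALERT
  After event 2: stock=0 <= 13 -> ALERT
  After event 3: stock=22 > 13
  After event 4: stock=37 > 13
  After event 5: stock=40 > 13
  After event 6: stock=27 > 13
  After event 7: stock=47 > 13
  After event 8: stock=78 > 13
  After event 9: stock=96 > 13
Alert events: [1, 2]. Count = 2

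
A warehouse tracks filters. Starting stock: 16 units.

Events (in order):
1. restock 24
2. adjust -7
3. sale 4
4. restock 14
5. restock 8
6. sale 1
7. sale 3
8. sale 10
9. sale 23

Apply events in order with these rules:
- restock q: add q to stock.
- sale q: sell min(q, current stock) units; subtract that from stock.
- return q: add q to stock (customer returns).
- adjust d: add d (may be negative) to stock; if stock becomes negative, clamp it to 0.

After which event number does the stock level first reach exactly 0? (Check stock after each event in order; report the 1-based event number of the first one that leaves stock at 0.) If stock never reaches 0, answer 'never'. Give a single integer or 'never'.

Answer: never

Derivation:
Processing events:
Start: stock = 16
  Event 1 (restock 24): 16 + 24 = 40
  Event 2 (adjust -7): 40 + -7 = 33
  Event 3 (sale 4): sell min(4,33)=4. stock: 33 - 4 = 29. total_sold = 4
  Event 4 (restock 14): 29 + 14 = 43
  Event 5 (restock 8): 43 + 8 = 51
  Event 6 (sale 1): sell min(1,51)=1. stock: 51 - 1 = 50. total_sold = 5
  Event 7 (sale 3): sell min(3,50)=3. stock: 50 - 3 = 47. total_sold = 8
  Event 8 (sale 10): sell min(10,47)=10. stock: 47 - 10 = 37. total_sold = 18
  Event 9 (sale 23): sell min(23,37)=23. stock: 37 - 23 = 14. total_sold = 41
Final: stock = 14, total_sold = 41

Stock never reaches 0.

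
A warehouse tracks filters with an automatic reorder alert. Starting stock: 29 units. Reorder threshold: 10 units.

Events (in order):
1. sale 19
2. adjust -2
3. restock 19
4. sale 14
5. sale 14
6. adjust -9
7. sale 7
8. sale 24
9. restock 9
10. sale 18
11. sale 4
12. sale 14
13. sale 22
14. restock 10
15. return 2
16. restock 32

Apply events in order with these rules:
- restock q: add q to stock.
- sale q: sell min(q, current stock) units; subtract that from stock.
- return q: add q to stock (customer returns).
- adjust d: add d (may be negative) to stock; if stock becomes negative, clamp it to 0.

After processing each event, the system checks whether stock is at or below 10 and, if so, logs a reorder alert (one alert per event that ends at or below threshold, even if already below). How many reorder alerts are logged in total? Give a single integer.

Answer: 12

Derivation:
Processing events:
Start: stock = 29
  Event 1 (sale 19): sell min(19,29)=19. stock: 29 - 19 = 10. total_sold = 19
  Event 2 (adjust -2): 10 + -2 = 8
  Event 3 (restock 19): 8 + 19 = 27
  Event 4 (sale 14): sell min(14,27)=14. stock: 27 - 14 = 13. total_sold = 33
  Event 5 (sale 14): sell min(14,13)=13. stock: 13 - 13 = 0. total_sold = 46
  Event 6 (adjust -9): 0 + -9 = 0 (clamped to 0)
  Event 7 (sale 7): sell min(7,0)=0. stock: 0 - 0 = 0. total_sold = 46
  Event 8 (sale 24): sell min(24,0)=0. stock: 0 - 0 = 0. total_sold = 46
  Event 9 (restock 9): 0 + 9 = 9
  Event 10 (sale 18): sell min(18,9)=9. stock: 9 - 9 = 0. total_sold = 55
  Event 11 (sale 4): sell min(4,0)=0. stock: 0 - 0 = 0. total_sold = 55
  Event 12 (sale 14): sell min(14,0)=0. stock: 0 - 0 = 0. total_sold = 55
  Event 13 (sale 22): sell min(22,0)=0. stock: 0 - 0 = 0. total_sold = 55
  Event 14 (restock 10): 0 + 10 = 10
  Event 15 (return 2): 10 + 2 = 12
  Event 16 (restock 32): 12 + 32 = 44
Final: stock = 44, total_sold = 55

Checking against threshold 10:
  After event 1: stock=10 <= 10 -> ALERT
  After event 2: stock=8 <= 10 -> ALERT
  After event 3: stock=27 > 10
  After event 4: stock=13 > 10
  After event 5: stock=0 <= 10 -> ALERT
  After event 6: stock=0 <= 10 -> ALERT
  After event 7: stock=0 <= 10 -> ALERT
  After event 8: stock=0 <= 10 -> ALERT
  After event 9: stock=9 <= 10 -> ALERT
  After event 10: stock=0 <= 10 -> ALERT
  After event 11: stock=0 <= 10 -> ALERT
  After event 12: stock=0 <= 10 -> ALERT
  After event 13: stock=0 <= 10 -> ALERT
  After event 14: stock=10 <= 10 -> ALERT
  After event 15: stock=12 > 10
  After event 16: stock=44 > 10
Alert events: [1, 2, 5, 6, 7, 8, 9, 10, 11, 12, 13, 14]. Count = 12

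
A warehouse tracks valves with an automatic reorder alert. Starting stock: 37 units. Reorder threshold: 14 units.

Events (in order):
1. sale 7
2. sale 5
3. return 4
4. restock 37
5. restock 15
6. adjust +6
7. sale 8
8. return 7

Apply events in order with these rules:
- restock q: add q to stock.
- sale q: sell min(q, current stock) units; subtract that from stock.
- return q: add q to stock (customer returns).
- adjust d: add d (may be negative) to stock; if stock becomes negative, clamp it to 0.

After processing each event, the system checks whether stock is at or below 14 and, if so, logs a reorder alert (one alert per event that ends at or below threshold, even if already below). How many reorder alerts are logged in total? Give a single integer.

Processing events:
Start: stock = 37
  Event 1 (sale 7): sell min(7,37)=7. stock: 37 - 7 = 30. total_sold = 7
  Event 2 (sale 5): sell min(5,30)=5. stock: 30 - 5 = 25. total_sold = 12
  Event 3 (return 4): 25 + 4 = 29
  Event 4 (restock 37): 29 + 37 = 66
  Event 5 (restock 15): 66 + 15 = 81
  Event 6 (adjust +6): 81 + 6 = 87
  Event 7 (sale 8): sell min(8,87)=8. stock: 87 - 8 = 79. total_sold = 20
  Event 8 (return 7): 79 + 7 = 86
Final: stock = 86, total_sold = 20

Checking against threshold 14:
  After event 1: stock=30 > 14
  After event 2: stock=25 > 14
  After event 3: stock=29 > 14
  After event 4: stock=66 > 14
  After event 5: stock=81 > 14
  After event 6: stock=87 > 14
  After event 7: stock=79 > 14
  After event 8: stock=86 > 14
Alert events: []. Count = 0

Answer: 0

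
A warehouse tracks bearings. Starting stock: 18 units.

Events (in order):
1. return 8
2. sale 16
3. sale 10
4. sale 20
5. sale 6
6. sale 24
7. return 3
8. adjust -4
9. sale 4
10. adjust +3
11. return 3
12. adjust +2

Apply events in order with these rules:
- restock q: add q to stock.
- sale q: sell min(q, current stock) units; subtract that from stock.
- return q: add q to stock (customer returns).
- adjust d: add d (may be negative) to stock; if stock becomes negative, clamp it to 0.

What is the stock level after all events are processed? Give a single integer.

Processing events:
Start: stock = 18
  Event 1 (return 8): 18 + 8 = 26
  Event 2 (sale 16): sell min(16,26)=16. stock: 26 - 16 = 10. total_sold = 16
  Event 3 (sale 10): sell min(10,10)=10. stock: 10 - 10 = 0. total_sold = 26
  Event 4 (sale 20): sell min(20,0)=0. stock: 0 - 0 = 0. total_sold = 26
  Event 5 (sale 6): sell min(6,0)=0. stock: 0 - 0 = 0. total_sold = 26
  Event 6 (sale 24): sell min(24,0)=0. stock: 0 - 0 = 0. total_sold = 26
  Event 7 (return 3): 0 + 3 = 3
  Event 8 (adjust -4): 3 + -4 = 0 (clamped to 0)
  Event 9 (sale 4): sell min(4,0)=0. stock: 0 - 0 = 0. total_sold = 26
  Event 10 (adjust +3): 0 + 3 = 3
  Event 11 (return 3): 3 + 3 = 6
  Event 12 (adjust +2): 6 + 2 = 8
Final: stock = 8, total_sold = 26

Answer: 8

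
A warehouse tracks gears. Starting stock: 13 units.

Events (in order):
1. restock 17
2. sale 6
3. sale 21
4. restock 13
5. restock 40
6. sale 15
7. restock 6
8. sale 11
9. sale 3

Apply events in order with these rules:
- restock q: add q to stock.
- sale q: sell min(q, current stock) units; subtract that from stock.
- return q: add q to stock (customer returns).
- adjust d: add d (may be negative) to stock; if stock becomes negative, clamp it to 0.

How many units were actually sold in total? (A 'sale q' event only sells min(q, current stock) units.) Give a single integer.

Answer: 56

Derivation:
Processing events:
Start: stock = 13
  Event 1 (restock 17): 13 + 17 = 30
  Event 2 (sale 6): sell min(6,30)=6. stock: 30 - 6 = 24. total_sold = 6
  Event 3 (sale 21): sell min(21,24)=21. stock: 24 - 21 = 3. total_sold = 27
  Event 4 (restock 13): 3 + 13 = 16
  Event 5 (restock 40): 16 + 40 = 56
  Event 6 (sale 15): sell min(15,56)=15. stock: 56 - 15 = 41. total_sold = 42
  Event 7 (restock 6): 41 + 6 = 47
  Event 8 (sale 11): sell min(11,47)=11. stock: 47 - 11 = 36. total_sold = 53
  Event 9 (sale 3): sell min(3,36)=3. stock: 36 - 3 = 33. total_sold = 56
Final: stock = 33, total_sold = 56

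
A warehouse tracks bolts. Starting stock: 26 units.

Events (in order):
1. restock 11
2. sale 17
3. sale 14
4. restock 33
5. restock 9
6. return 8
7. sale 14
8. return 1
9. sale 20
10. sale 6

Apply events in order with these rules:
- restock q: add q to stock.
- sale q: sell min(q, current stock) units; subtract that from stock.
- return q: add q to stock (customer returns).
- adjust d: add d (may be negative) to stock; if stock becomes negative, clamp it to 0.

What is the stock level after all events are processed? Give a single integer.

Processing events:
Start: stock = 26
  Event 1 (restock 11): 26 + 11 = 37
  Event 2 (sale 17): sell min(17,37)=17. stock: 37 - 17 = 20. total_sold = 17
  Event 3 (sale 14): sell min(14,20)=14. stock: 20 - 14 = 6. total_sold = 31
  Event 4 (restock 33): 6 + 33 = 39
  Event 5 (restock 9): 39 + 9 = 48
  Event 6 (return 8): 48 + 8 = 56
  Event 7 (sale 14): sell min(14,56)=14. stock: 56 - 14 = 42. total_sold = 45
  Event 8 (return 1): 42 + 1 = 43
  Event 9 (sale 20): sell min(20,43)=20. stock: 43 - 20 = 23. total_sold = 65
  Event 10 (sale 6): sell min(6,23)=6. stock: 23 - 6 = 17. total_sold = 71
Final: stock = 17, total_sold = 71

Answer: 17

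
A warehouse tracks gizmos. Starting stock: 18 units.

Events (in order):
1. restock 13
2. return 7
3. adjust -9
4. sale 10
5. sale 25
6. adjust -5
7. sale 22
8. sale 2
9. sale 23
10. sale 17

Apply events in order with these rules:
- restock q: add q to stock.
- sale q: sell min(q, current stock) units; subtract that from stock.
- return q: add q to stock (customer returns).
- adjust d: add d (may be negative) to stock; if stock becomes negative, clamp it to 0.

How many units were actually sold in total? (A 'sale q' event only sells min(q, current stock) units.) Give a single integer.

Processing events:
Start: stock = 18
  Event 1 (restock 13): 18 + 13 = 31
  Event 2 (return 7): 31 + 7 = 38
  Event 3 (adjust -9): 38 + -9 = 29
  Event 4 (sale 10): sell min(10,29)=10. stock: 29 - 10 = 19. total_sold = 10
  Event 5 (sale 25): sell min(25,19)=19. stock: 19 - 19 = 0. total_sold = 29
  Event 6 (adjust -5): 0 + -5 = 0 (clamped to 0)
  Event 7 (sale 22): sell min(22,0)=0. stock: 0 - 0 = 0. total_sold = 29
  Event 8 (sale 2): sell min(2,0)=0. stock: 0 - 0 = 0. total_sold = 29
  Event 9 (sale 23): sell min(23,0)=0. stock: 0 - 0 = 0. total_sold = 29
  Event 10 (sale 17): sell min(17,0)=0. stock: 0 - 0 = 0. total_sold = 29
Final: stock = 0, total_sold = 29

Answer: 29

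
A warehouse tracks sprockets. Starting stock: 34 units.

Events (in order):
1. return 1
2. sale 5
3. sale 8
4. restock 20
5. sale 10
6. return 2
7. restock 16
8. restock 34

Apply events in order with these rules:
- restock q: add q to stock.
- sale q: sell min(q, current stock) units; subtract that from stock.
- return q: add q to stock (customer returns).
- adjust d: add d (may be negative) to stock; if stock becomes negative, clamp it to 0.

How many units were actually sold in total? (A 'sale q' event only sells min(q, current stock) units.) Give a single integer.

Answer: 23

Derivation:
Processing events:
Start: stock = 34
  Event 1 (return 1): 34 + 1 = 35
  Event 2 (sale 5): sell min(5,35)=5. stock: 35 - 5 = 30. total_sold = 5
  Event 3 (sale 8): sell min(8,30)=8. stock: 30 - 8 = 22. total_sold = 13
  Event 4 (restock 20): 22 + 20 = 42
  Event 5 (sale 10): sell min(10,42)=10. stock: 42 - 10 = 32. total_sold = 23
  Event 6 (return 2): 32 + 2 = 34
  Event 7 (restock 16): 34 + 16 = 50
  Event 8 (restock 34): 50 + 34 = 84
Final: stock = 84, total_sold = 23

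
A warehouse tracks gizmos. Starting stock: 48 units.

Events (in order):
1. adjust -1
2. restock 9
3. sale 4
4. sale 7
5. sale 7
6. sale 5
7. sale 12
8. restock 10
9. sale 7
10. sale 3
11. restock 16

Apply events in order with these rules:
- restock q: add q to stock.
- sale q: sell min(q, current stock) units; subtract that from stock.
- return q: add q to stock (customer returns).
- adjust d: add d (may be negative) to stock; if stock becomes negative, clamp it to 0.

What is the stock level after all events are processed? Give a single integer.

Processing events:
Start: stock = 48
  Event 1 (adjust -1): 48 + -1 = 47
  Event 2 (restock 9): 47 + 9 = 56
  Event 3 (sale 4): sell min(4,56)=4. stock: 56 - 4 = 52. total_sold = 4
  Event 4 (sale 7): sell min(7,52)=7. stock: 52 - 7 = 45. total_sold = 11
  Event 5 (sale 7): sell min(7,45)=7. stock: 45 - 7 = 38. total_sold = 18
  Event 6 (sale 5): sell min(5,38)=5. stock: 38 - 5 = 33. total_sold = 23
  Event 7 (sale 12): sell min(12,33)=12. stock: 33 - 12 = 21. total_sold = 35
  Event 8 (restock 10): 21 + 10 = 31
  Event 9 (sale 7): sell min(7,31)=7. stock: 31 - 7 = 24. total_sold = 42
  Event 10 (sale 3): sell min(3,24)=3. stock: 24 - 3 = 21. total_sold = 45
  Event 11 (restock 16): 21 + 16 = 37
Final: stock = 37, total_sold = 45

Answer: 37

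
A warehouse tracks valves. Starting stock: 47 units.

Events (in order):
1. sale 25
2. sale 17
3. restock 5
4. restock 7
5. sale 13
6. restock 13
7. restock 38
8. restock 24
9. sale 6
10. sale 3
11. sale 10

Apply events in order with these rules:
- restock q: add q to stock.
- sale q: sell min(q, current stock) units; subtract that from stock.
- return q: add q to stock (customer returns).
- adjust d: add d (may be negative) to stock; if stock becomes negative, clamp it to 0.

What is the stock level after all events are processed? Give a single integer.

Answer: 60

Derivation:
Processing events:
Start: stock = 47
  Event 1 (sale 25): sell min(25,47)=25. stock: 47 - 25 = 22. total_sold = 25
  Event 2 (sale 17): sell min(17,22)=17. stock: 22 - 17 = 5. total_sold = 42
  Event 3 (restock 5): 5 + 5 = 10
  Event 4 (restock 7): 10 + 7 = 17
  Event 5 (sale 13): sell min(13,17)=13. stock: 17 - 13 = 4. total_sold = 55
  Event 6 (restock 13): 4 + 13 = 17
  Event 7 (restock 38): 17 + 38 = 55
  Event 8 (restock 24): 55 + 24 = 79
  Event 9 (sale 6): sell min(6,79)=6. stock: 79 - 6 = 73. total_sold = 61
  Event 10 (sale 3): sell min(3,73)=3. stock: 73 - 3 = 70. total_sold = 64
  Event 11 (sale 10): sell min(10,70)=10. stock: 70 - 10 = 60. total_sold = 74
Final: stock = 60, total_sold = 74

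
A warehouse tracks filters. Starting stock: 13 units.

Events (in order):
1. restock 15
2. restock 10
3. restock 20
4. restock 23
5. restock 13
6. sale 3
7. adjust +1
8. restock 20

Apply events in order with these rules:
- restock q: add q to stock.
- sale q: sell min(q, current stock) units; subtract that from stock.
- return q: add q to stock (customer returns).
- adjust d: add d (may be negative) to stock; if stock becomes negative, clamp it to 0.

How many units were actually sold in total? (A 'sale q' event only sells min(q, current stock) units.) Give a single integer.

Processing events:
Start: stock = 13
  Event 1 (restock 15): 13 + 15 = 28
  Event 2 (restock 10): 28 + 10 = 38
  Event 3 (restock 20): 38 + 20 = 58
  Event 4 (restock 23): 58 + 23 = 81
  Event 5 (restock 13): 81 + 13 = 94
  Event 6 (sale 3): sell min(3,94)=3. stock: 94 - 3 = 91. total_sold = 3
  Event 7 (adjust +1): 91 + 1 = 92
  Event 8 (restock 20): 92 + 20 = 112
Final: stock = 112, total_sold = 3

Answer: 3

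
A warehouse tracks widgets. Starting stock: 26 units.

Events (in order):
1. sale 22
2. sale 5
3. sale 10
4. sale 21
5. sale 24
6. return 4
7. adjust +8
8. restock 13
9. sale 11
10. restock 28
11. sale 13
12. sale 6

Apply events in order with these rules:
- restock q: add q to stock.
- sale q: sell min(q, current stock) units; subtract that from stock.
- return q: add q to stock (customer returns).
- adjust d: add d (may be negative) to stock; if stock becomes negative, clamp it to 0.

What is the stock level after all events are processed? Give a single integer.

Answer: 23

Derivation:
Processing events:
Start: stock = 26
  Event 1 (sale 22): sell min(22,26)=22. stock: 26 - 22 = 4. total_sold = 22
  Event 2 (sale 5): sell min(5,4)=4. stock: 4 - 4 = 0. total_sold = 26
  Event 3 (sale 10): sell min(10,0)=0. stock: 0 - 0 = 0. total_sold = 26
  Event 4 (sale 21): sell min(21,0)=0. stock: 0 - 0 = 0. total_sold = 26
  Event 5 (sale 24): sell min(24,0)=0. stock: 0 - 0 = 0. total_sold = 26
  Event 6 (return 4): 0 + 4 = 4
  Event 7 (adjust +8): 4 + 8 = 12
  Event 8 (restock 13): 12 + 13 = 25
  Event 9 (sale 11): sell min(11,25)=11. stock: 25 - 11 = 14. total_sold = 37
  Event 10 (restock 28): 14 + 28 = 42
  Event 11 (sale 13): sell min(13,42)=13. stock: 42 - 13 = 29. total_sold = 50
  Event 12 (sale 6): sell min(6,29)=6. stock: 29 - 6 = 23. total_sold = 56
Final: stock = 23, total_sold = 56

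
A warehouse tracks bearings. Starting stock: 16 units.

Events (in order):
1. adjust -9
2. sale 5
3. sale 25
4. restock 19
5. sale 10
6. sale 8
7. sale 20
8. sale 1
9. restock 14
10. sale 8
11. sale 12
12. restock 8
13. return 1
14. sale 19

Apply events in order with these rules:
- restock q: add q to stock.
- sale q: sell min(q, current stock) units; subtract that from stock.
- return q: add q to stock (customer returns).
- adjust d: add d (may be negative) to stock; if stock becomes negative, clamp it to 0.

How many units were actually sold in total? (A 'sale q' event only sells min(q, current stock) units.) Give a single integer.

Answer: 49

Derivation:
Processing events:
Start: stock = 16
  Event 1 (adjust -9): 16 + -9 = 7
  Event 2 (sale 5): sell min(5,7)=5. stock: 7 - 5 = 2. total_sold = 5
  Event 3 (sale 25): sell min(25,2)=2. stock: 2 - 2 = 0. total_sold = 7
  Event 4 (restock 19): 0 + 19 = 19
  Event 5 (sale 10): sell min(10,19)=10. stock: 19 - 10 = 9. total_sold = 17
  Event 6 (sale 8): sell min(8,9)=8. stock: 9 - 8 = 1. total_sold = 25
  Event 7 (sale 20): sell min(20,1)=1. stock: 1 - 1 = 0. total_sold = 26
  Event 8 (sale 1): sell min(1,0)=0. stock: 0 - 0 = 0. total_sold = 26
  Event 9 (restock 14): 0 + 14 = 14
  Event 10 (sale 8): sell min(8,14)=8. stock: 14 - 8 = 6. total_sold = 34
  Event 11 (sale 12): sell min(12,6)=6. stock: 6 - 6 = 0. total_sold = 40
  Event 12 (restock 8): 0 + 8 = 8
  Event 13 (return 1): 8 + 1 = 9
  Event 14 (sale 19): sell min(19,9)=9. stock: 9 - 9 = 0. total_sold = 49
Final: stock = 0, total_sold = 49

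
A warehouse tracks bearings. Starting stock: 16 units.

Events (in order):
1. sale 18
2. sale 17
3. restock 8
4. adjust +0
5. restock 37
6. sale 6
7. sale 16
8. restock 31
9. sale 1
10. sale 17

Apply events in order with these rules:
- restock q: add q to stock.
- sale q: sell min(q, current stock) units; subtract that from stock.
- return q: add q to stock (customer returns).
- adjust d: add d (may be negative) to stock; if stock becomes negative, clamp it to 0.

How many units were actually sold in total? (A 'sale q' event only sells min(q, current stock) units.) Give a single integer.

Processing events:
Start: stock = 16
  Event 1 (sale 18): sell min(18,16)=16. stock: 16 - 16 = 0. total_sold = 16
  Event 2 (sale 17): sell min(17,0)=0. stock: 0 - 0 = 0. total_sold = 16
  Event 3 (restock 8): 0 + 8 = 8
  Event 4 (adjust +0): 8 + 0 = 8
  Event 5 (restock 37): 8 + 37 = 45
  Event 6 (sale 6): sell min(6,45)=6. stock: 45 - 6 = 39. total_sold = 22
  Event 7 (sale 16): sell min(16,39)=16. stock: 39 - 16 = 23. total_sold = 38
  Event 8 (restock 31): 23 + 31 = 54
  Event 9 (sale 1): sell min(1,54)=1. stock: 54 - 1 = 53. total_sold = 39
  Event 10 (sale 17): sell min(17,53)=17. stock: 53 - 17 = 36. total_sold = 56
Final: stock = 36, total_sold = 56

Answer: 56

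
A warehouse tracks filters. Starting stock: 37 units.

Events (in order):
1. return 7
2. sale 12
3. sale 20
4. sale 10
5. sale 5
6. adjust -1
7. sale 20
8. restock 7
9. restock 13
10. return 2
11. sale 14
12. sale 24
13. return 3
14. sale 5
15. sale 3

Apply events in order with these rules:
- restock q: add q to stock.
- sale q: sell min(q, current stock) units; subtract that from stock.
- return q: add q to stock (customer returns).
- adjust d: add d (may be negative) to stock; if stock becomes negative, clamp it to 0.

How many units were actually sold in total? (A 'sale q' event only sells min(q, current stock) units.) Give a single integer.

Answer: 69

Derivation:
Processing events:
Start: stock = 37
  Event 1 (return 7): 37 + 7 = 44
  Event 2 (sale 12): sell min(12,44)=12. stock: 44 - 12 = 32. total_sold = 12
  Event 3 (sale 20): sell min(20,32)=20. stock: 32 - 20 = 12. total_sold = 32
  Event 4 (sale 10): sell min(10,12)=10. stock: 12 - 10 = 2. total_sold = 42
  Event 5 (sale 5): sell min(5,2)=2. stock: 2 - 2 = 0. total_sold = 44
  Event 6 (adjust -1): 0 + -1 = 0 (clamped to 0)
  Event 7 (sale 20): sell min(20,0)=0. stock: 0 - 0 = 0. total_sold = 44
  Event 8 (restock 7): 0 + 7 = 7
  Event 9 (restock 13): 7 + 13 = 20
  Event 10 (return 2): 20 + 2 = 22
  Event 11 (sale 14): sell min(14,22)=14. stock: 22 - 14 = 8. total_sold = 58
  Event 12 (sale 24): sell min(24,8)=8. stock: 8 - 8 = 0. total_sold = 66
  Event 13 (return 3): 0 + 3 = 3
  Event 14 (sale 5): sell min(5,3)=3. stock: 3 - 3 = 0. total_sold = 69
  Event 15 (sale 3): sell min(3,0)=0. stock: 0 - 0 = 0. total_sold = 69
Final: stock = 0, total_sold = 69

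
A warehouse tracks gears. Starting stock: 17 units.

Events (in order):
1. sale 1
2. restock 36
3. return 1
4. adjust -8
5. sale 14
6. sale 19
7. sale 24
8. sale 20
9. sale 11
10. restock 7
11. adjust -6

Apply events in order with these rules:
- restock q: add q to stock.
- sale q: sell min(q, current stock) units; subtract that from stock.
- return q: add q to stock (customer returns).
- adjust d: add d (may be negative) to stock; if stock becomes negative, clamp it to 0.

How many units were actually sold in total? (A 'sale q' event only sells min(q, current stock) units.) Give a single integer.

Processing events:
Start: stock = 17
  Event 1 (sale 1): sell min(1,17)=1. stock: 17 - 1 = 16. total_sold = 1
  Event 2 (restock 36): 16 + 36 = 52
  Event 3 (return 1): 52 + 1 = 53
  Event 4 (adjust -8): 53 + -8 = 45
  Event 5 (sale 14): sell min(14,45)=14. stock: 45 - 14 = 31. total_sold = 15
  Event 6 (sale 19): sell min(19,31)=19. stock: 31 - 19 = 12. total_sold = 34
  Event 7 (sale 24): sell min(24,12)=12. stock: 12 - 12 = 0. total_sold = 46
  Event 8 (sale 20): sell min(20,0)=0. stock: 0 - 0 = 0. total_sold = 46
  Event 9 (sale 11): sell min(11,0)=0. stock: 0 - 0 = 0. total_sold = 46
  Event 10 (restock 7): 0 + 7 = 7
  Event 11 (adjust -6): 7 + -6 = 1
Final: stock = 1, total_sold = 46

Answer: 46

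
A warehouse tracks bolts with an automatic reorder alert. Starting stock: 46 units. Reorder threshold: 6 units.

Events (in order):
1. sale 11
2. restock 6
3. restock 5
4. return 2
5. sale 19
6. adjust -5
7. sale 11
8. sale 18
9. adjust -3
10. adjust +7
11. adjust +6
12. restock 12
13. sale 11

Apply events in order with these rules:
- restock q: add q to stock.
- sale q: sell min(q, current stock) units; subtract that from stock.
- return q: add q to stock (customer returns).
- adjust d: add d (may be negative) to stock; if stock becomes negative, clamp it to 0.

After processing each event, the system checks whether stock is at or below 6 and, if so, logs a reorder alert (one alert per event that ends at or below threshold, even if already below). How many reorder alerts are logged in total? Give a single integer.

Answer: 2

Derivation:
Processing events:
Start: stock = 46
  Event 1 (sale 11): sell min(11,46)=11. stock: 46 - 11 = 35. total_sold = 11
  Event 2 (restock 6): 35 + 6 = 41
  Event 3 (restock 5): 41 + 5 = 46
  Event 4 (return 2): 46 + 2 = 48
  Event 5 (sale 19): sell min(19,48)=19. stock: 48 - 19 = 29. total_sold = 30
  Event 6 (adjust -5): 29 + -5 = 24
  Event 7 (sale 11): sell min(11,24)=11. stock: 24 - 11 = 13. total_sold = 41
  Event 8 (sale 18): sell min(18,13)=13. stock: 13 - 13 = 0. total_sold = 54
  Event 9 (adjust -3): 0 + -3 = 0 (clamped to 0)
  Event 10 (adjust +7): 0 + 7 = 7
  Event 11 (adjust +6): 7 + 6 = 13
  Event 12 (restock 12): 13 + 12 = 25
  Event 13 (sale 11): sell min(11,25)=11. stock: 25 - 11 = 14. total_sold = 65
Final: stock = 14, total_sold = 65

Checking against threshold 6:
  After event 1: stock=35 > 6
  After event 2: stock=41 > 6
  After event 3: stock=46 > 6
  After event 4: stock=48 > 6
  After event 5: stock=29 > 6
  After event 6: stock=24 > 6
  After event 7: stock=13 > 6
  After event 8: stock=0 <= 6 -> ALERT
  After event 9: stock=0 <= 6 -> ALERT
  After event 10: stock=7 > 6
  After event 11: stock=13 > 6
  After event 12: stock=25 > 6
  After event 13: stock=14 > 6
Alert events: [8, 9]. Count = 2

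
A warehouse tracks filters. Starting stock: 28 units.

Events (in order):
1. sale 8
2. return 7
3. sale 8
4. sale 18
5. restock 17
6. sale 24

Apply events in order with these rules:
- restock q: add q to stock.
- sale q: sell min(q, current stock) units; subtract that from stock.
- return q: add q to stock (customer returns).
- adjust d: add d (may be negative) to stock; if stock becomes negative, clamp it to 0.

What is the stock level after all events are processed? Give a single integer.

Processing events:
Start: stock = 28
  Event 1 (sale 8): sell min(8,28)=8. stock: 28 - 8 = 20. total_sold = 8
  Event 2 (return 7): 20 + 7 = 27
  Event 3 (sale 8): sell min(8,27)=8. stock: 27 - 8 = 19. total_sold = 16
  Event 4 (sale 18): sell min(18,19)=18. stock: 19 - 18 = 1. total_sold = 34
  Event 5 (restock 17): 1 + 17 = 18
  Event 6 (sale 24): sell min(24,18)=18. stock: 18 - 18 = 0. total_sold = 52
Final: stock = 0, total_sold = 52

Answer: 0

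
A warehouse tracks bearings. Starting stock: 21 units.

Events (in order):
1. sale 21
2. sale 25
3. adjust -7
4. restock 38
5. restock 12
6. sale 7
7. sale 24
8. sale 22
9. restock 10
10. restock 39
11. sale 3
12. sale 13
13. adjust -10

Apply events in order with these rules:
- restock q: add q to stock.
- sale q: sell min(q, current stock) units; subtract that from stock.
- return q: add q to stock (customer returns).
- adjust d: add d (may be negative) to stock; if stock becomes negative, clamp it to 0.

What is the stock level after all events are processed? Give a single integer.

Answer: 23

Derivation:
Processing events:
Start: stock = 21
  Event 1 (sale 21): sell min(21,21)=21. stock: 21 - 21 = 0. total_sold = 21
  Event 2 (sale 25): sell min(25,0)=0. stock: 0 - 0 = 0. total_sold = 21
  Event 3 (adjust -7): 0 + -7 = 0 (clamped to 0)
  Event 4 (restock 38): 0 + 38 = 38
  Event 5 (restock 12): 38 + 12 = 50
  Event 6 (sale 7): sell min(7,50)=7. stock: 50 - 7 = 43. total_sold = 28
  Event 7 (sale 24): sell min(24,43)=24. stock: 43 - 24 = 19. total_sold = 52
  Event 8 (sale 22): sell min(22,19)=19. stock: 19 - 19 = 0. total_sold = 71
  Event 9 (restock 10): 0 + 10 = 10
  Event 10 (restock 39): 10 + 39 = 49
  Event 11 (sale 3): sell min(3,49)=3. stock: 49 - 3 = 46. total_sold = 74
  Event 12 (sale 13): sell min(13,46)=13. stock: 46 - 13 = 33. total_sold = 87
  Event 13 (adjust -10): 33 + -10 = 23
Final: stock = 23, total_sold = 87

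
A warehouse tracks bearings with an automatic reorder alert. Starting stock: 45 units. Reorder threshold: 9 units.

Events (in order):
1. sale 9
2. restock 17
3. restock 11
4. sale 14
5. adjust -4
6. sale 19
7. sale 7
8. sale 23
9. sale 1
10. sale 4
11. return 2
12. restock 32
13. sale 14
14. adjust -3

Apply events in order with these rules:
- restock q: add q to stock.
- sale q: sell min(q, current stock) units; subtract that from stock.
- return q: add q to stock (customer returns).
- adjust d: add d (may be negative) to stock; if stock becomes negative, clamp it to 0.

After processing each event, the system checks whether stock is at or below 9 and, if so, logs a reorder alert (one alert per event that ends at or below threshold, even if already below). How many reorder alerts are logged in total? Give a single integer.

Processing events:
Start: stock = 45
  Event 1 (sale 9): sell min(9,45)=9. stock: 45 - 9 = 36. total_sold = 9
  Event 2 (restock 17): 36 + 17 = 53
  Event 3 (restock 11): 53 + 11 = 64
  Event 4 (sale 14): sell min(14,64)=14. stock: 64 - 14 = 50. total_sold = 23
  Event 5 (adjust -4): 50 + -4 = 46
  Event 6 (sale 19): sell min(19,46)=19. stock: 46 - 19 = 27. total_sold = 42
  Event 7 (sale 7): sell min(7,27)=7. stock: 27 - 7 = 20. total_sold = 49
  Event 8 (sale 23): sell min(23,20)=20. stock: 20 - 20 = 0. total_sold = 69
  Event 9 (sale 1): sell min(1,0)=0. stock: 0 - 0 = 0. total_sold = 69
  Event 10 (sale 4): sell min(4,0)=0. stock: 0 - 0 = 0. total_sold = 69
  Event 11 (return 2): 0 + 2 = 2
  Event 12 (restock 32): 2 + 32 = 34
  Event 13 (sale 14): sell min(14,34)=14. stock: 34 - 14 = 20. total_sold = 83
  Event 14 (adjust -3): 20 + -3 = 17
Final: stock = 17, total_sold = 83

Checking against threshold 9:
  After event 1: stock=36 > 9
  After event 2: stock=53 > 9
  After event 3: stock=64 > 9
  After event 4: stock=50 > 9
  After event 5: stock=46 > 9
  After event 6: stock=27 > 9
  After event 7: stock=20 > 9
  After event 8: stock=0 <= 9 -> ALERT
  After event 9: stock=0 <= 9 -> ALERT
  After event 10: stock=0 <= 9 -> ALERT
  After event 11: stock=2 <= 9 -> ALERT
  After event 12: stock=34 > 9
  After event 13: stock=20 > 9
  After event 14: stock=17 > 9
Alert events: [8, 9, 10, 11]. Count = 4

Answer: 4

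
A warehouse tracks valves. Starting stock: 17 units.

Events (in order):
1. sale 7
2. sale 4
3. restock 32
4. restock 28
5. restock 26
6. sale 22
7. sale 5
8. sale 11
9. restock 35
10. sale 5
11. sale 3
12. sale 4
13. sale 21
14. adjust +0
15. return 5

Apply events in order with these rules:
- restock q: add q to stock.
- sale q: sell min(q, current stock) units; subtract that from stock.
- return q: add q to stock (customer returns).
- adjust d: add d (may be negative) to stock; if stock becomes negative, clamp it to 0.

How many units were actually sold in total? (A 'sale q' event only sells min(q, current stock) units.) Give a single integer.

Answer: 82

Derivation:
Processing events:
Start: stock = 17
  Event 1 (sale 7): sell min(7,17)=7. stock: 17 - 7 = 10. total_sold = 7
  Event 2 (sale 4): sell min(4,10)=4. stock: 10 - 4 = 6. total_sold = 11
  Event 3 (restock 32): 6 + 32 = 38
  Event 4 (restock 28): 38 + 28 = 66
  Event 5 (restock 26): 66 + 26 = 92
  Event 6 (sale 22): sell min(22,92)=22. stock: 92 - 22 = 70. total_sold = 33
  Event 7 (sale 5): sell min(5,70)=5. stock: 70 - 5 = 65. total_sold = 38
  Event 8 (sale 11): sell min(11,65)=11. stock: 65 - 11 = 54. total_sold = 49
  Event 9 (restock 35): 54 + 35 = 89
  Event 10 (sale 5): sell min(5,89)=5. stock: 89 - 5 = 84. total_sold = 54
  Event 11 (sale 3): sell min(3,84)=3. stock: 84 - 3 = 81. total_sold = 57
  Event 12 (sale 4): sell min(4,81)=4. stock: 81 - 4 = 77. total_sold = 61
  Event 13 (sale 21): sell min(21,77)=21. stock: 77 - 21 = 56. total_sold = 82
  Event 14 (adjust +0): 56 + 0 = 56
  Event 15 (return 5): 56 + 5 = 61
Final: stock = 61, total_sold = 82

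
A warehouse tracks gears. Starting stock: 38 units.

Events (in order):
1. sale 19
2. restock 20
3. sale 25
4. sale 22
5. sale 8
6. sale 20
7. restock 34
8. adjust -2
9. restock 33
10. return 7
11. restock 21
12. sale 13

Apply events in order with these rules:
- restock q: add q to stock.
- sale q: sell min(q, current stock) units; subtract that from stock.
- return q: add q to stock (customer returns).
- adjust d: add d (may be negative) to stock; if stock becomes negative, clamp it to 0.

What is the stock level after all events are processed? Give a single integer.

Processing events:
Start: stock = 38
  Event 1 (sale 19): sell min(19,38)=19. stock: 38 - 19 = 19. total_sold = 19
  Event 2 (restock 20): 19 + 20 = 39
  Event 3 (sale 25): sell min(25,39)=25. stock: 39 - 25 = 14. total_sold = 44
  Event 4 (sale 22): sell min(22,14)=14. stock: 14 - 14 = 0. total_sold = 58
  Event 5 (sale 8): sell min(8,0)=0. stock: 0 - 0 = 0. total_sold = 58
  Event 6 (sale 20): sell min(20,0)=0. stock: 0 - 0 = 0. total_sold = 58
  Event 7 (restock 34): 0 + 34 = 34
  Event 8 (adjust -2): 34 + -2 = 32
  Event 9 (restock 33): 32 + 33 = 65
  Event 10 (return 7): 65 + 7 = 72
  Event 11 (restock 21): 72 + 21 = 93
  Event 12 (sale 13): sell min(13,93)=13. stock: 93 - 13 = 80. total_sold = 71
Final: stock = 80, total_sold = 71

Answer: 80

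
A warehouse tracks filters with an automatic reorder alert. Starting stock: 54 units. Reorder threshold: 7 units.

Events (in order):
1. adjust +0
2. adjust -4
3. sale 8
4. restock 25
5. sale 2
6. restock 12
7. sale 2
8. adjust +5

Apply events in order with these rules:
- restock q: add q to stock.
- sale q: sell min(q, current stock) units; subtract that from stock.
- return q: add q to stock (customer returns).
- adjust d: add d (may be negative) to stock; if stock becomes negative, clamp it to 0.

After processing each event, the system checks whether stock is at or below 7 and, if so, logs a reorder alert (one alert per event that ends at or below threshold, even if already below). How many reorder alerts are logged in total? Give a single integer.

Answer: 0

Derivation:
Processing events:
Start: stock = 54
  Event 1 (adjust +0): 54 + 0 = 54
  Event 2 (adjust -4): 54 + -4 = 50
  Event 3 (sale 8): sell min(8,50)=8. stock: 50 - 8 = 42. total_sold = 8
  Event 4 (restock 25): 42 + 25 = 67
  Event 5 (sale 2): sell min(2,67)=2. stock: 67 - 2 = 65. total_sold = 10
  Event 6 (restock 12): 65 + 12 = 77
  Event 7 (sale 2): sell min(2,77)=2. stock: 77 - 2 = 75. total_sold = 12
  Event 8 (adjust +5): 75 + 5 = 80
Final: stock = 80, total_sold = 12

Checking against threshold 7:
  After event 1: stock=54 > 7
  After event 2: stock=50 > 7
  After event 3: stock=42 > 7
  After event 4: stock=67 > 7
  After event 5: stock=65 > 7
  After event 6: stock=77 > 7
  After event 7: stock=75 > 7
  After event 8: stock=80 > 7
Alert events: []. Count = 0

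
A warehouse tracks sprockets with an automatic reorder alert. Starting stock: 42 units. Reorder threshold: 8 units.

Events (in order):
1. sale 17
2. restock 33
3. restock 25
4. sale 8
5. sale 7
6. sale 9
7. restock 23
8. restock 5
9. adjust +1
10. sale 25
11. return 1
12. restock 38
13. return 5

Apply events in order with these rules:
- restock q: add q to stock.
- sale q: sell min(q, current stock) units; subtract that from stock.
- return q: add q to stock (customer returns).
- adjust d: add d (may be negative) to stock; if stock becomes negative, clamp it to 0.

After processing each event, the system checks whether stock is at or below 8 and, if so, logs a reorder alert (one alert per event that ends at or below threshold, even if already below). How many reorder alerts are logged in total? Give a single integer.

Answer: 0

Derivation:
Processing events:
Start: stock = 42
  Event 1 (sale 17): sell min(17,42)=17. stock: 42 - 17 = 25. total_sold = 17
  Event 2 (restock 33): 25 + 33 = 58
  Event 3 (restock 25): 58 + 25 = 83
  Event 4 (sale 8): sell min(8,83)=8. stock: 83 - 8 = 75. total_sold = 25
  Event 5 (sale 7): sell min(7,75)=7. stock: 75 - 7 = 68. total_sold = 32
  Event 6 (sale 9): sell min(9,68)=9. stock: 68 - 9 = 59. total_sold = 41
  Event 7 (restock 23): 59 + 23 = 82
  Event 8 (restock 5): 82 + 5 = 87
  Event 9 (adjust +1): 87 + 1 = 88
  Event 10 (sale 25): sell min(25,88)=25. stock: 88 - 25 = 63. total_sold = 66
  Event 11 (return 1): 63 + 1 = 64
  Event 12 (restock 38): 64 + 38 = 102
  Event 13 (return 5): 102 + 5 = 107
Final: stock = 107, total_sold = 66

Checking against threshold 8:
  After event 1: stock=25 > 8
  After event 2: stock=58 > 8
  After event 3: stock=83 > 8
  After event 4: stock=75 > 8
  After event 5: stock=68 > 8
  After event 6: stock=59 > 8
  After event 7: stock=82 > 8
  After event 8: stock=87 > 8
  After event 9: stock=88 > 8
  After event 10: stock=63 > 8
  After event 11: stock=64 > 8
  After event 12: stock=102 > 8
  After event 13: stock=107 > 8
Alert events: []. Count = 0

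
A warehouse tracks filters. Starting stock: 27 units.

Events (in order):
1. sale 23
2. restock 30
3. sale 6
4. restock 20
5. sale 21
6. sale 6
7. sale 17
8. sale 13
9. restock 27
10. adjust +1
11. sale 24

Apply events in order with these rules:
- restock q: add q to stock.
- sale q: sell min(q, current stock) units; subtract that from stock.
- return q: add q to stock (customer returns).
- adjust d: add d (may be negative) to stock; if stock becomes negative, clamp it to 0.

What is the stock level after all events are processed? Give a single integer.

Processing events:
Start: stock = 27
  Event 1 (sale 23): sell min(23,27)=23. stock: 27 - 23 = 4. total_sold = 23
  Event 2 (restock 30): 4 + 30 = 34
  Event 3 (sale 6): sell min(6,34)=6. stock: 34 - 6 = 28. total_sold = 29
  Event 4 (restock 20): 28 + 20 = 48
  Event 5 (sale 21): sell min(21,48)=21. stock: 48 - 21 = 27. total_sold = 50
  Event 6 (sale 6): sell min(6,27)=6. stock: 27 - 6 = 21. total_sold = 56
  Event 7 (sale 17): sell min(17,21)=17. stock: 21 - 17 = 4. total_sold = 73
  Event 8 (sale 13): sell min(13,4)=4. stock: 4 - 4 = 0. total_sold = 77
  Event 9 (restock 27): 0 + 27 = 27
  Event 10 (adjust +1): 27 + 1 = 28
  Event 11 (sale 24): sell min(24,28)=24. stock: 28 - 24 = 4. total_sold = 101
Final: stock = 4, total_sold = 101

Answer: 4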